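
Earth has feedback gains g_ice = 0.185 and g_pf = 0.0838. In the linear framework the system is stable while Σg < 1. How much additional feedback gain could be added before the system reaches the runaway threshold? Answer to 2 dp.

0.73

Current total gain = 0.185 + 0.0838 = 0.2688.
Margin to runaway = 1 − 0.2688 = 0.73.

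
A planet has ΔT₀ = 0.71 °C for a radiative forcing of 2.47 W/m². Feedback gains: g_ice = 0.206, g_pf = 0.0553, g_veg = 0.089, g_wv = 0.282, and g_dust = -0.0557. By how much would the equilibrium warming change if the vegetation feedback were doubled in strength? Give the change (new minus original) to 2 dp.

Original: g = 0.5766, ΔT = 0.71/(1−0.5766) = 1.6769 °C.
With doubled vegetation: g' = 0.6656, ΔT' = 0.71/(1−0.6656) = 2.1232 °C.
Change = 2.1232 − 1.6769 = 0.45 °C.

0.45 °C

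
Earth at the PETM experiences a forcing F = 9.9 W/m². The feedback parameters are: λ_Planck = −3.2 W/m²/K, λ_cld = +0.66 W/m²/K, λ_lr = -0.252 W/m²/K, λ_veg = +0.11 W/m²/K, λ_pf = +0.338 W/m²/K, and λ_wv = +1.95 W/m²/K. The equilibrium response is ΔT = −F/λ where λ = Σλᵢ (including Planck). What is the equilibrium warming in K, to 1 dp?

Net feedback parameter λ = (−3.2) + (+0.66) + (-0.252) + (+0.11) + (+0.338) + (+1.95) = -0.394 W/m²/K.
ΔT = −F/λ = −9.9/(-0.394) = 25.1 K.

25.1 K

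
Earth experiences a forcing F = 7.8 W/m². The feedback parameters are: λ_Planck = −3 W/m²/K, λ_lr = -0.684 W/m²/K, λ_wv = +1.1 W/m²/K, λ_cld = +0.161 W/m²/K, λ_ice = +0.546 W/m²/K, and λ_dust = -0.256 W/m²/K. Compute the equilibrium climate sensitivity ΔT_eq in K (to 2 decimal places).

3.66 K

Net feedback parameter λ = (−3) + (-0.684) + (+1.1) + (+0.161) + (+0.546) + (-0.256) = -2.133 W/m²/K.
ΔT = −F/λ = −7.8/(-2.133) = 3.66 K.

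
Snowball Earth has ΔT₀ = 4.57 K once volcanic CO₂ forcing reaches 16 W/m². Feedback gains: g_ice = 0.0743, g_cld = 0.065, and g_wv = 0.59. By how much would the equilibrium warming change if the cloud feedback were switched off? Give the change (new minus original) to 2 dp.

Original: g = 0.7293, ΔT = 4.57/(1−0.7293) = 16.8822 K.
Without cloud: g' = 0.6643, ΔT' = 4.57/(1−0.6643) = 13.6133 K.
Change = 13.6133 − 16.8822 = -3.27 K.

-3.27 K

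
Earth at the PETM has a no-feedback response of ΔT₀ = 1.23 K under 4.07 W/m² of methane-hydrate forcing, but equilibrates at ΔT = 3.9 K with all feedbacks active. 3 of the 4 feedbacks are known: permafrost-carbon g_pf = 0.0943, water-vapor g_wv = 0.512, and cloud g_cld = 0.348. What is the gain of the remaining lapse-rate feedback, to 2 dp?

Amplification A = ΔT/ΔT₀ = 3.9/1.23 = 3.171.
Total gain g = 1 − 1/A = 1 − 1/3.171 = 0.6846.
Known gains sum to 0.0943 + 0.512 + 0.348 = 0.9543.
g_lr = 0.6846 − 0.9543 = -0.27.

-0.27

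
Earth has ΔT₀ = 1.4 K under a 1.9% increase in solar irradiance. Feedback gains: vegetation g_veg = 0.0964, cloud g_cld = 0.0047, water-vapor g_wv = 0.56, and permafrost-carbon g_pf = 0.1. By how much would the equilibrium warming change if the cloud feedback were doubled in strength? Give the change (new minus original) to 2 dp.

0.12 K

Original: g = 0.7611, ΔT = 1.4/(1−0.7611) = 5.8602 K.
With doubled cloud: g' = 0.7658, ΔT' = 1.4/(1−0.7658) = 5.9778 K.
Change = 5.9778 − 5.8602 = 0.12 K.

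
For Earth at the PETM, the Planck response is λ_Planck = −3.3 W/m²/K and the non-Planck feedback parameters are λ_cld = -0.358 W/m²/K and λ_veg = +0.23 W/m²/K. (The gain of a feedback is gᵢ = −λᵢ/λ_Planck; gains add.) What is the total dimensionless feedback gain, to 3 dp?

-0.039

Convert to gains: g_cld = -0.358/3.3 = -0.1085; g_veg = 0.23/3.3 = 0.0697.
Total gain g = -0.0388.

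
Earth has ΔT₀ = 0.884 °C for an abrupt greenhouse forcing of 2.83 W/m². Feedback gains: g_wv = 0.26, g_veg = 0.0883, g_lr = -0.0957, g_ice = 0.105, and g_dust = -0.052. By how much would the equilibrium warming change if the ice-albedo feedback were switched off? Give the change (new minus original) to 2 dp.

-0.17 °C

Original: g = 0.3056, ΔT = 0.884/(1−0.3056) = 1.2730 °C.
Without ice-albedo: g' = 0.2006, ΔT' = 0.884/(1−0.2006) = 1.1058 °C.
Change = 1.1058 − 1.2730 = -0.17 °C.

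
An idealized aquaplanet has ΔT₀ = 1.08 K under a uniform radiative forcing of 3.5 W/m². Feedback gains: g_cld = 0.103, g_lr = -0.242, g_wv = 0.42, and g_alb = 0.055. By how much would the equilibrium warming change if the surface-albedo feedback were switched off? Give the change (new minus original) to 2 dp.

-0.12 K

Original: g = 0.336, ΔT = 1.08/(1−0.336) = 1.6265 K.
Without surface-albedo: g' = 0.281, ΔT' = 1.08/(1−0.281) = 1.5021 K.
Change = 1.5021 − 1.6265 = -0.12 K.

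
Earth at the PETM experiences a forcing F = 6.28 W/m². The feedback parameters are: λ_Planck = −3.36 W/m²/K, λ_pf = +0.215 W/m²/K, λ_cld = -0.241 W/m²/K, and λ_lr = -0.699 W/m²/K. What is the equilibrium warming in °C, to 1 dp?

1.5 °C

Net feedback parameter λ = (−3.36) + (+0.215) + (-0.241) + (-0.699) = -4.085 W/m²/K.
ΔT = −F/λ = −6.28/(-4.085) = 1.5 °C.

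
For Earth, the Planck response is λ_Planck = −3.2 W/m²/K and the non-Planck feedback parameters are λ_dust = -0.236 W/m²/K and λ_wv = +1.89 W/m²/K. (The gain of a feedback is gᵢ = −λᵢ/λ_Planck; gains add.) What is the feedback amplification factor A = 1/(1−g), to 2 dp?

2.07

Convert to gains: g_dust = -0.236/3.2 = -0.07375; g_wv = 1.89/3.2 = 0.5906.
Total gain g = 0.51685.
A = 1/(1 − 0.51685) = 2.07.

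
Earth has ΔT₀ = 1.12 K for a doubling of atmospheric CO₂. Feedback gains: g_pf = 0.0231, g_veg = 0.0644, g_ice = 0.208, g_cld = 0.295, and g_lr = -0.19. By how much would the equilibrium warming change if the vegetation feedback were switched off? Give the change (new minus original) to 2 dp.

Original: g = 0.4005, ΔT = 1.12/(1−0.4005) = 1.8682 K.
Without vegetation: g' = 0.3361, ΔT' = 1.12/(1−0.3361) = 1.6870 K.
Change = 1.6870 − 1.8682 = -0.18 K.

-0.18 K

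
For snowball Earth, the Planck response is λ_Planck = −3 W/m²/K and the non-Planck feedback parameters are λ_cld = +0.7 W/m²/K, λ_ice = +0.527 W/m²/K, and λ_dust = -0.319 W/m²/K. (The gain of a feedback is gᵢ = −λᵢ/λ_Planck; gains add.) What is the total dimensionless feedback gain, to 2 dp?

0.30

Convert to gains: g_cld = 0.7/3 = 0.2333; g_ice = 0.527/3 = 0.1757; g_dust = -0.319/3 = -0.1063.
Total gain g = 0.3027.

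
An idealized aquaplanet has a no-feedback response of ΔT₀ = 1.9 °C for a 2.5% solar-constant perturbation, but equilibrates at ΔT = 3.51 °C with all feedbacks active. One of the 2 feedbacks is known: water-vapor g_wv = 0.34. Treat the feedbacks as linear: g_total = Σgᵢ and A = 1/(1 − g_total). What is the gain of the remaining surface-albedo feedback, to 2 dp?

Amplification A = ΔT/ΔT₀ = 3.51/1.9 = 1.847.
Total gain g = 1 − 1/A = 1 − 1/1.847 = 0.4586.
The known gain is 0.34.
g_alb = 0.4586 − 0.34 = 0.12.

0.12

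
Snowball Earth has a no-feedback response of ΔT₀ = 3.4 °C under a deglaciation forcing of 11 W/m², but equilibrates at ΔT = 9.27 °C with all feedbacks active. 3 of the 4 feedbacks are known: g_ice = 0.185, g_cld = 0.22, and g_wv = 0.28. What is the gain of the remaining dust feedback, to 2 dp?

-0.05

Amplification A = ΔT/ΔT₀ = 9.27/3.4 = 2.726.
Total gain g = 1 − 1/A = 1 − 1/2.726 = 0.6332.
Known gains sum to 0.185 + 0.22 + 0.28 = 0.685.
g_dust = 0.6332 − 0.685 = -0.05.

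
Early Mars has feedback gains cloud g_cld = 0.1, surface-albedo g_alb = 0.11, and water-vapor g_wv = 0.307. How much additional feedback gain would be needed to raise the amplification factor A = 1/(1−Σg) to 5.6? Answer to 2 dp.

0.30

Current total gain = 0.517.
Target gain for A = 5.6: g* = 1 − 1/5.6 = 0.8214.
Additional gain needed = 0.8214 − 0.517 = 0.30.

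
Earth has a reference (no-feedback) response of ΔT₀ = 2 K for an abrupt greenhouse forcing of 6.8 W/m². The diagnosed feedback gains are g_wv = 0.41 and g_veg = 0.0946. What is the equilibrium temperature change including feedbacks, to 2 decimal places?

4.04 K

Total gain g = 0.41 + 0.0946 = 0.5046.
Amplification A = 1/(1 − 0.5046) = 2.019.
ΔT = 2 × 2.019 = 4.04 K.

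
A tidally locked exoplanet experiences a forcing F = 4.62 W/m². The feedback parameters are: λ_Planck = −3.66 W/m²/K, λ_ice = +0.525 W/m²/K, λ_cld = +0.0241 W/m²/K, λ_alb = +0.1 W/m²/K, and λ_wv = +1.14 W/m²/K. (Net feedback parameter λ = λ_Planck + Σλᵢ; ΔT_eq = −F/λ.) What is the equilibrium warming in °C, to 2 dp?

Net feedback parameter λ = (−3.66) + (+0.525) + (+0.0241) + (+0.1) + (+1.14) = -1.8709 W/m²/K.
ΔT = −F/λ = −4.62/(-1.8709) = 2.47 °C.

2.47 °C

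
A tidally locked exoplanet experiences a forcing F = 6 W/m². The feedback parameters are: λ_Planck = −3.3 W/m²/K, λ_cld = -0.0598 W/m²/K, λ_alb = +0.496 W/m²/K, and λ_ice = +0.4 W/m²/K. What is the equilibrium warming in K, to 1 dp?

2.4 K

Net feedback parameter λ = (−3.3) + (-0.0598) + (+0.496) + (+0.4) = -2.4638 W/m²/K.
ΔT = −F/λ = −6/(-2.4638) = 2.4 K.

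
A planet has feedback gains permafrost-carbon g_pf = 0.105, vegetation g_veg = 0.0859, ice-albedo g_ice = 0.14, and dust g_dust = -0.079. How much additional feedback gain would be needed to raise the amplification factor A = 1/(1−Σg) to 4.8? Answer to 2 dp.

Current total gain = 0.2519.
Target gain for A = 4.8: g* = 1 − 1/4.8 = 0.7917.
Additional gain needed = 0.7917 − 0.2519 = 0.54.

0.54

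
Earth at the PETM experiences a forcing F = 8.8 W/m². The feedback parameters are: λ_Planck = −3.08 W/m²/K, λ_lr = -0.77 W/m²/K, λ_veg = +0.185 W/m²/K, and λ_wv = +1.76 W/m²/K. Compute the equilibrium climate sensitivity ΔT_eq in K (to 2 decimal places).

4.62 K

Net feedback parameter λ = (−3.08) + (-0.77) + (+0.185) + (+1.76) = -1.905 W/m²/K.
ΔT = −F/λ = −8.8/(-1.905) = 4.62 K.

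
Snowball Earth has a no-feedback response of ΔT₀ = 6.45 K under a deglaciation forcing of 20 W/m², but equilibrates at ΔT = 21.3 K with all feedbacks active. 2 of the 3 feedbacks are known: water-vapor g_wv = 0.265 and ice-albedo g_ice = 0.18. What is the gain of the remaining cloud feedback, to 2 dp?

0.25

Amplification A = ΔT/ΔT₀ = 21.3/6.45 = 3.302.
Total gain g = 1 − 1/A = 1 − 1/3.302 = 0.6972.
Known gains sum to 0.265 + 0.18 = 0.445.
g_cld = 0.6972 − 0.445 = 0.25.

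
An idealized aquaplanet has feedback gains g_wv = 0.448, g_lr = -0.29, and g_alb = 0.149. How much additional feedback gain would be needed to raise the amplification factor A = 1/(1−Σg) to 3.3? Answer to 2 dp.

Current total gain = 0.307.
Target gain for A = 3.3: g* = 1 − 1/3.3 = 0.697.
Additional gain needed = 0.697 − 0.307 = 0.39.

0.39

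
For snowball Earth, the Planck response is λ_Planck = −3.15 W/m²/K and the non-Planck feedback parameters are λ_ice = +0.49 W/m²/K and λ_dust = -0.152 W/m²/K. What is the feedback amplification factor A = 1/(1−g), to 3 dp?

1.120

Convert to gains: g_ice = 0.49/3.15 = 0.1556; g_dust = -0.152/3.15 = -0.04825.
Total gain g = 0.10735.
A = 1/(1 − 0.10735) = 1.120.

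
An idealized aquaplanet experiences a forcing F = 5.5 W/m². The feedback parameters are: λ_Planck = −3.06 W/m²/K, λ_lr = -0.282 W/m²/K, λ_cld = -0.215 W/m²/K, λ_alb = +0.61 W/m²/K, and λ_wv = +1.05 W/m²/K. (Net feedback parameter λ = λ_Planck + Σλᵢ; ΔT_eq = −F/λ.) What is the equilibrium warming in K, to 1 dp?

Net feedback parameter λ = (−3.06) + (-0.282) + (-0.215) + (+0.61) + (+1.05) = -1.897 W/m²/K.
ΔT = −F/λ = −5.5/(-1.897) = 2.9 K.

2.9 K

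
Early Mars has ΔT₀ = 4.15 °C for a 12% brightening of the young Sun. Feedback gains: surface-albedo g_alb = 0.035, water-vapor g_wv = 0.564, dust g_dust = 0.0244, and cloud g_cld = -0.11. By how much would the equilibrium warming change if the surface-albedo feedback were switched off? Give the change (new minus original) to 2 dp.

Original: g = 0.5134, ΔT = 4.15/(1−0.5134) = 8.5286 °C.
Without surface-albedo: g' = 0.4784, ΔT' = 4.15/(1−0.4784) = 7.9563 °C.
Change = 7.9563 − 8.5286 = -0.57 °C.

-0.57 °C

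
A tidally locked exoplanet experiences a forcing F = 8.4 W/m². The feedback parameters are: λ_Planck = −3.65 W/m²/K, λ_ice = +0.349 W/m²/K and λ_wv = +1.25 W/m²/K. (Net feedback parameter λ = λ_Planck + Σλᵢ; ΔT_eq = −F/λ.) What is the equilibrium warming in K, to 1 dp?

4.1 K

Net feedback parameter λ = (−3.65) + (+0.349) + (+1.25) = -2.051 W/m²/K.
ΔT = −F/λ = −8.4/(-2.051) = 4.1 K.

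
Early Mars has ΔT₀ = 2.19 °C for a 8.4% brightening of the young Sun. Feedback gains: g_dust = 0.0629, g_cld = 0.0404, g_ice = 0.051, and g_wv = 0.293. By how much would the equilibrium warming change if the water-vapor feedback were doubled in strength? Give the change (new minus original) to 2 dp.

Original: g = 0.4473, ΔT = 2.19/(1−0.4473) = 3.9624 °C.
With doubled water-vapor: g' = 0.7403, ΔT' = 2.19/(1−0.7403) = 8.4328 °C.
Change = 8.4328 − 3.9624 = 4.47 °C.

4.47 °C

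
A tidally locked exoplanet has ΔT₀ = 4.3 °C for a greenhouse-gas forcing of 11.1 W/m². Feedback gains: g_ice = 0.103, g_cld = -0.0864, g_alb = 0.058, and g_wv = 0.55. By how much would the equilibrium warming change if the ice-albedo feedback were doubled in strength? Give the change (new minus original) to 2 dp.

Original: g = 0.6246, ΔT = 4.3/(1−0.6246) = 11.4544 °C.
With doubled ice-albedo: g' = 0.7276, ΔT' = 4.3/(1−0.7276) = 15.7856 °C.
Change = 15.7856 − 11.4544 = 4.33 °C.

4.33 °C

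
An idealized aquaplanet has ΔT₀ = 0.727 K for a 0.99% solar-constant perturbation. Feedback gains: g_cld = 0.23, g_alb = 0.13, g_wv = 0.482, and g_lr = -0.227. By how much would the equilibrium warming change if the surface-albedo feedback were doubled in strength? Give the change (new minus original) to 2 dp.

Original: g = 0.615, ΔT = 0.727/(1−0.615) = 1.8883 K.
With doubled surface-albedo: g' = 0.745, ΔT' = 0.727/(1−0.745) = 2.8510 K.
Change = 2.8510 − 1.8883 = 0.96 K.

0.96 K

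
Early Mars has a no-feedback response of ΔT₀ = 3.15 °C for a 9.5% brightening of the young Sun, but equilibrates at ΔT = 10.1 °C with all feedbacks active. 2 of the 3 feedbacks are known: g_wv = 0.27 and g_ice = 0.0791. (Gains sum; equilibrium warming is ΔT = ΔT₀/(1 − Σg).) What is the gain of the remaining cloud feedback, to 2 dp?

Amplification A = ΔT/ΔT₀ = 10.1/3.15 = 3.206.
Total gain g = 1 − 1/A = 1 − 1/3.206 = 0.6881.
Known gains sum to 0.27 + 0.0791 = 0.3491.
g_cld = 0.6881 − 0.3491 = 0.34.

0.34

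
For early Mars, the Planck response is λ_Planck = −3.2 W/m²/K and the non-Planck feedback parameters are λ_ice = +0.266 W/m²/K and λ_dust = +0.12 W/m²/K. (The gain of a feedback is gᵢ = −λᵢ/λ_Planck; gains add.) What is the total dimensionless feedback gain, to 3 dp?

0.121

Convert to gains: g_ice = 0.266/3.2 = 0.08313; g_dust = 0.12/3.2 = 0.0375.
Total gain g = 0.12063.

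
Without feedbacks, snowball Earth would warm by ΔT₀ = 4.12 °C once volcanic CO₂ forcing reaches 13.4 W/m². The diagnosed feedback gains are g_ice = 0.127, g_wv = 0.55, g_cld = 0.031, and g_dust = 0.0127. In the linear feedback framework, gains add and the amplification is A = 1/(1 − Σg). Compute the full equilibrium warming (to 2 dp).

Total gain g = 0.127 + 0.55 + 0.031 + 0.0127 = 0.7207.
Amplification A = 1/(1 − 0.7207) = 3.58.
ΔT = 4.12 × 3.58 = 14.75 °C.

14.75 °C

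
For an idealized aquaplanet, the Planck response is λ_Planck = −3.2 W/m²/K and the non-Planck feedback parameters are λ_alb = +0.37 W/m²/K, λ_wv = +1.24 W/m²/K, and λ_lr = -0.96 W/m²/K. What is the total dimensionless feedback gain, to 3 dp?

Convert to gains: g_alb = 0.37/3.2 = 0.1156; g_wv = 1.24/3.2 = 0.3875; g_lr = -0.96/3.2 = -0.3.
Total gain g = 0.2031.

0.203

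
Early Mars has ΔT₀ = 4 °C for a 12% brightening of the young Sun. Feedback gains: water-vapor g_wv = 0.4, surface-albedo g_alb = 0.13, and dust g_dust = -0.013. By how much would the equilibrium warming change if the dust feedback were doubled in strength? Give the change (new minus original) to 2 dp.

-0.22 °C

Original: g = 0.517, ΔT = 4/(1−0.517) = 8.2816 °C.
With doubled dust: g' = 0.504, ΔT' = 4/(1−0.504) = 8.0645 °C.
Change = 8.0645 − 8.2816 = -0.22 °C.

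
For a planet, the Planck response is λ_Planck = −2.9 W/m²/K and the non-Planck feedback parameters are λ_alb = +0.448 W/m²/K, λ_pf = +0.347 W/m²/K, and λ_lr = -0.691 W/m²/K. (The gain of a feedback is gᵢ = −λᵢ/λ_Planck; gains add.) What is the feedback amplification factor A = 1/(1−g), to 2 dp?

1.04

Convert to gains: g_alb = 0.448/2.9 = 0.1545; g_pf = 0.347/2.9 = 0.1197; g_lr = -0.691/2.9 = -0.2383.
Total gain g = 0.0359.
A = 1/(1 − 0.0359) = 1.04.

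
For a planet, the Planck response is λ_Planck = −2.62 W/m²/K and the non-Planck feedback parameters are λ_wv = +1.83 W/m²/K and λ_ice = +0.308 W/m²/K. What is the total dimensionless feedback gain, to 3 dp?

0.816

Convert to gains: g_wv = 1.83/2.62 = 0.6985; g_ice = 0.308/2.62 = 0.1176.
Total gain g = 0.8161.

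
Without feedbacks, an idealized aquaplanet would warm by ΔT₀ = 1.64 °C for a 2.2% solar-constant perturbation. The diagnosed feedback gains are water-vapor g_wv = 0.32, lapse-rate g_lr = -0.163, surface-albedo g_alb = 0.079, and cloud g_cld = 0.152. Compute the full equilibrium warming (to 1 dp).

Total gain g = 0.32 − 0.163 + 0.079 + 0.152 = 0.388.
Amplification A = 1/(1 − 0.388) = 1.634.
ΔT = 1.64 × 1.634 = 2.7 °C.

2.7 °C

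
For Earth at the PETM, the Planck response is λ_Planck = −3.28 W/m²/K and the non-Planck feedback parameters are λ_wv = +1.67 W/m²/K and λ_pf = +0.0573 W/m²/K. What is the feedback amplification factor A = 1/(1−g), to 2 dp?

Convert to gains: g_wv = 1.67/3.28 = 0.5091; g_pf = 0.0573/3.28 = 0.01747.
Total gain g = 0.52657.
A = 1/(1 − 0.52657) = 2.11.

2.11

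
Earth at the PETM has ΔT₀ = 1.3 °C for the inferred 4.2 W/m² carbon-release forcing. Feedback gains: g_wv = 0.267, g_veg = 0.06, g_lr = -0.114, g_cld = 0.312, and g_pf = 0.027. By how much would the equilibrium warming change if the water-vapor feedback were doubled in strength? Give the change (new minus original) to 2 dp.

4.28 °C

Original: g = 0.552, ΔT = 1.3/(1−0.552) = 2.9018 °C.
With doubled water-vapor: g' = 0.819, ΔT' = 1.3/(1−0.819) = 7.1823 °C.
Change = 7.1823 − 2.9018 = 4.28 °C.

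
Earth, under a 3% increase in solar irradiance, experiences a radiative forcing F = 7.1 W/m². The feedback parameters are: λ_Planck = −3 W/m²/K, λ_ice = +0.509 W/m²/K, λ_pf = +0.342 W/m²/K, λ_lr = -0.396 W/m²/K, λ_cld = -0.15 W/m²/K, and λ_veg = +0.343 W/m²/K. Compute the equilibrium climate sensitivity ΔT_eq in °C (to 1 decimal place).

Net feedback parameter λ = (−3) + (+0.509) + (+0.342) + (-0.396) + (-0.15) + (+0.343) = -2.352 W/m²/K.
ΔT = −F/λ = −7.1/(-2.352) = 3.0 °C.

3.0 °C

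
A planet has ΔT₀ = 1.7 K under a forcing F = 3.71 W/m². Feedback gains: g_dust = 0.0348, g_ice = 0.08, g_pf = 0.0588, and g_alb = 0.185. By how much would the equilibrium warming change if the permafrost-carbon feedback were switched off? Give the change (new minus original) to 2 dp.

Original: g = 0.3586, ΔT = 1.7/(1−0.3586) = 2.6505 K.
Without permafrost-carbon: g' = 0.2998, ΔT' = 1.7/(1−0.2998) = 2.4279 K.
Change = 2.4279 − 2.6505 = -0.22 K.

-0.22 K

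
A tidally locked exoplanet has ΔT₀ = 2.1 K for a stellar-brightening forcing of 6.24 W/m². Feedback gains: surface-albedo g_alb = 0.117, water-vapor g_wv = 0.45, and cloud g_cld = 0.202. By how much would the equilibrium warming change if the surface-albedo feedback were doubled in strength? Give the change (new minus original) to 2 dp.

9.33 K

Original: g = 0.769, ΔT = 2.1/(1−0.769) = 9.0909 K.
With doubled surface-albedo: g' = 0.886, ΔT' = 2.1/(1−0.886) = 18.4211 K.
Change = 18.4211 − 9.0909 = 9.33 K.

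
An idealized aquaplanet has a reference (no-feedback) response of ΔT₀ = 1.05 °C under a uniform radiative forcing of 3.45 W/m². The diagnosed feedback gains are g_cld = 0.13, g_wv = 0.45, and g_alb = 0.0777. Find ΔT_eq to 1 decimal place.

3.1 °C

Total gain g = 0.13 + 0.45 + 0.0777 = 0.6577.
Amplification A = 1/(1 − 0.6577) = 2.921.
ΔT = 1.05 × 2.921 = 3.1 °C.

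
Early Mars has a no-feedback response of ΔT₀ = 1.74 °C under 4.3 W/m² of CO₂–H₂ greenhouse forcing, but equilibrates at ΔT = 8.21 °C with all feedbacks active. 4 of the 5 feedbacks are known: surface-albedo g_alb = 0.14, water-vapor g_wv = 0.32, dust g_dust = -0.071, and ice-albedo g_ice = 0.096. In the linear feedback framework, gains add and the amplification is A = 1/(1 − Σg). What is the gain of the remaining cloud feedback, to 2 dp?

Amplification A = ΔT/ΔT₀ = 8.21/1.74 = 4.718.
Total gain g = 1 − 1/A = 1 − 1/4.718 = 0.788.
Known gains sum to 0.14 + 0.32 − 0.071 + 0.096 = 0.485.
g_cld = 0.788 − 0.485 = 0.30.

0.30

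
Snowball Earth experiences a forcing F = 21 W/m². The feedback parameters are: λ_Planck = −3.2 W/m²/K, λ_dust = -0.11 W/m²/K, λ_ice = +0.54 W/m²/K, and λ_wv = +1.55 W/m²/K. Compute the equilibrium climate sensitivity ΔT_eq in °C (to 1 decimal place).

17.2 °C

Net feedback parameter λ = (−3.2) + (-0.11) + (+0.54) + (+1.55) = -1.22 W/m²/K.
ΔT = −F/λ = −21/(-1.22) = 17.2 °C.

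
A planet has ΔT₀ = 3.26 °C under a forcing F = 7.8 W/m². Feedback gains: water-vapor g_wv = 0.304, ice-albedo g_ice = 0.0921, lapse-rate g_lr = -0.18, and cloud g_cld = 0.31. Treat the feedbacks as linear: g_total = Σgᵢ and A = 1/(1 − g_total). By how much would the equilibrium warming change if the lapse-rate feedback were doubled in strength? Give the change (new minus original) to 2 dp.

-1.89 °C

Original: g = 0.5261, ΔT = 3.26/(1−0.5261) = 6.8791 °C.
With doubled lapse-rate: g' = 0.3461, ΔT' = 3.26/(1−0.3461) = 4.9855 °C.
Change = 4.9855 − 6.8791 = -1.89 °C.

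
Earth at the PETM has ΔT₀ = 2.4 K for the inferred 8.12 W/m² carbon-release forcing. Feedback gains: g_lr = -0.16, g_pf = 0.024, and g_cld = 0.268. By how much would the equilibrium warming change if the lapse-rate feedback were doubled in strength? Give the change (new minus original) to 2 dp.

-0.43 K

Original: g = 0.132, ΔT = 2.4/(1−0.132) = 2.7650 K.
With doubled lapse-rate: g' = -0.028, ΔT' = 2.4/(1+0.028) = 2.3346 K.
Change = 2.3346 − 2.7650 = -0.43 K.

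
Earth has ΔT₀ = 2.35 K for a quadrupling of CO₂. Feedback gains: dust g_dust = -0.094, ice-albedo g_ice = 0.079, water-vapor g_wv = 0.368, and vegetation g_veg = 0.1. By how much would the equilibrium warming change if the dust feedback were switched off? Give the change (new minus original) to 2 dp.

Original: g = 0.453, ΔT = 2.35/(1−0.453) = 4.2962 K.
Without dust: g' = 0.547, ΔT' = 2.35/(1−0.547) = 5.1876 K.
Change = 5.1876 − 4.2962 = 0.89 K.

0.89 K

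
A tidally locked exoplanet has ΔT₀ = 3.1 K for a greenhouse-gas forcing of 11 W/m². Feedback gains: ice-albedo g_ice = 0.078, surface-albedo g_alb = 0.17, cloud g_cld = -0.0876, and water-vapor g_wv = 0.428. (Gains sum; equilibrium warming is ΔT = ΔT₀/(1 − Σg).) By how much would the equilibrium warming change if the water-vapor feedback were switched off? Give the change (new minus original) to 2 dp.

Original: g = 0.5884, ΔT = 3.1/(1−0.5884) = 7.5316 K.
Without water-vapor: g' = 0.1604, ΔT' = 3.1/(1−0.1604) = 3.6922 K.
Change = 3.6922 − 7.5316 = -3.84 K.

-3.84 K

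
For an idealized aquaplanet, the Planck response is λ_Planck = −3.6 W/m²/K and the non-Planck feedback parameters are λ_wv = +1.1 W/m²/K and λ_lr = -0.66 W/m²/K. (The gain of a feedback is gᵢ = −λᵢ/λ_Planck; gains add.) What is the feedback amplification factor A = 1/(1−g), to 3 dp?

1.139

Convert to gains: g_wv = 1.1/3.6 = 0.3056; g_lr = -0.66/3.6 = -0.1833.
Total gain g = 0.1223.
A = 1/(1 − 0.1223) = 1.139.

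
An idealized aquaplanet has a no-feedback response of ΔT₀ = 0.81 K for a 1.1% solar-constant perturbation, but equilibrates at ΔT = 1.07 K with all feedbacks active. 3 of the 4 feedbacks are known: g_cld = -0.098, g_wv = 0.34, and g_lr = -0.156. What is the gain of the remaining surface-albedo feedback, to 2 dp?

Amplification A = ΔT/ΔT₀ = 1.07/0.81 = 1.321.
Total gain g = 1 − 1/A = 1 − 1/1.321 = 0.243.
Known gains sum to -0.098 + 0.34 − 0.156 = 0.086.
g_alb = 0.243 − 0.086 = 0.16.

0.16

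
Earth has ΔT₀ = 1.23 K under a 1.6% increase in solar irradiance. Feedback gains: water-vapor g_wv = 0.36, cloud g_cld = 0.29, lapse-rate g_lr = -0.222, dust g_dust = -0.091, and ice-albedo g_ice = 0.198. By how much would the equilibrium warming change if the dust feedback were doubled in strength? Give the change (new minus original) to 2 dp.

Original: g = 0.535, ΔT = 1.23/(1−0.535) = 2.6452 K.
With doubled dust: g' = 0.444, ΔT' = 1.23/(1−0.444) = 2.2122 K.
Change = 2.2122 − 2.6452 = -0.43 K.

-0.43 K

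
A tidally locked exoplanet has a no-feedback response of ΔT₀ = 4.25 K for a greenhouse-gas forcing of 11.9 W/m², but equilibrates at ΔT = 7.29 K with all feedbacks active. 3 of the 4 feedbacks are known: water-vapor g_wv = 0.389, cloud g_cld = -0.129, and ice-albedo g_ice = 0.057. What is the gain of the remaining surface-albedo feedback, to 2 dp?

0.10

Amplification A = ΔT/ΔT₀ = 7.29/4.25 = 1.715.
Total gain g = 1 − 1/A = 1 − 1/1.715 = 0.4169.
Known gains sum to 0.389 − 0.129 + 0.057 = 0.317.
g_alb = 0.4169 − 0.317 = 0.10.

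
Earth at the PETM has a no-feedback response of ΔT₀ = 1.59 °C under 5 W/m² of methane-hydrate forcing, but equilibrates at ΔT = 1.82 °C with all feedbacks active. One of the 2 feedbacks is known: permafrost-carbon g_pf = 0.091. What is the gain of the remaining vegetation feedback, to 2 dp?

Amplification A = ΔT/ΔT₀ = 1.82/1.59 = 1.145.
Total gain g = 1 − 1/A = 1 − 1/1.145 = 0.1266.
The known gain is 0.091.
g_veg = 0.1266 − 0.091 = 0.04.

0.04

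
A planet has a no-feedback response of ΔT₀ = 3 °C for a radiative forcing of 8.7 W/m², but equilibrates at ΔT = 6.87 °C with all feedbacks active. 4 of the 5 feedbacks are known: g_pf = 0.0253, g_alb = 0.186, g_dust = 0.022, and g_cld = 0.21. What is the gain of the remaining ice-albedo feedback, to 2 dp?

Amplification A = ΔT/ΔT₀ = 6.87/3 = 2.29.
Total gain g = 1 − 1/A = 1 − 1/2.29 = 0.5633.
Known gains sum to 0.0253 + 0.186 + 0.022 + 0.21 = 0.4433.
g_ice = 0.5633 − 0.4433 = 0.12.

0.12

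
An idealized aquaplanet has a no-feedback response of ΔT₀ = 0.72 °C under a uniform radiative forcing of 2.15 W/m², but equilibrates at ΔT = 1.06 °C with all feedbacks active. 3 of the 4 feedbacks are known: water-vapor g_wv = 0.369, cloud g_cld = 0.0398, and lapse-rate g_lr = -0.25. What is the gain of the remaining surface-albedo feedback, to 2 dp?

0.16

Amplification A = ΔT/ΔT₀ = 1.06/0.72 = 1.472.
Total gain g = 1 − 1/A = 1 − 1/1.472 = 0.3207.
Known gains sum to 0.369 + 0.0398 − 0.25 = 0.1588.
g_alb = 0.3207 − 0.1588 = 0.16.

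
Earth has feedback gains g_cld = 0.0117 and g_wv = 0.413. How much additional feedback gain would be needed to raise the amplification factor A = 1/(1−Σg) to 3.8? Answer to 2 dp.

0.31

Current total gain = 0.4247.
Target gain for A = 3.8: g* = 1 − 1/3.8 = 0.7368.
Additional gain needed = 0.7368 − 0.4247 = 0.31.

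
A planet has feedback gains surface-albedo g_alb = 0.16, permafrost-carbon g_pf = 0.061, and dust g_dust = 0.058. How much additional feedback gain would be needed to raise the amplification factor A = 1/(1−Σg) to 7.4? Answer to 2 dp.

Current total gain = 0.279.
Target gain for A = 7.4: g* = 1 − 1/7.4 = 0.8649.
Additional gain needed = 0.8649 − 0.279 = 0.59.

0.59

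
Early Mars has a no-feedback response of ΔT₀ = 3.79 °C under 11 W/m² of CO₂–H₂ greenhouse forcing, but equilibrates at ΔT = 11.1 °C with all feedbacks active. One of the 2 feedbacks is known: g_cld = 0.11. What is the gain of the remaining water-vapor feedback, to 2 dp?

0.55

Amplification A = ΔT/ΔT₀ = 11.1/3.79 = 2.929.
Total gain g = 1 − 1/A = 1 − 1/2.929 = 0.6586.
The known gain is 0.11.
g_wv = 0.6586 − 0.11 = 0.55.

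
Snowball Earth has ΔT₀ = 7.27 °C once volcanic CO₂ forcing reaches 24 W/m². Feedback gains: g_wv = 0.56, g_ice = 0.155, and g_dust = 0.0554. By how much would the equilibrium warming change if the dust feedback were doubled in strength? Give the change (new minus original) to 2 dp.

Original: g = 0.7704, ΔT = 7.27/(1−0.7704) = 31.6638 °C.
With doubled dust: g' = 0.8258, ΔT' = 7.27/(1−0.8258) = 41.7336 °C.
Change = 41.7336 − 31.6638 = 10.07 °C.

10.07 °C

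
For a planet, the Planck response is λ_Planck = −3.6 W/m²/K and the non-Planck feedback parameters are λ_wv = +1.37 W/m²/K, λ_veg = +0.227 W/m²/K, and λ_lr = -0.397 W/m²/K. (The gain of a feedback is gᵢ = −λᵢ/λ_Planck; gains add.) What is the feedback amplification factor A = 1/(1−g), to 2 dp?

1.50

Convert to gains: g_wv = 1.37/3.6 = 0.3806; g_veg = 0.227/3.6 = 0.06306; g_lr = -0.397/3.6 = -0.1103.
Total gain g = 0.33336.
A = 1/(1 − 0.33336) = 1.50.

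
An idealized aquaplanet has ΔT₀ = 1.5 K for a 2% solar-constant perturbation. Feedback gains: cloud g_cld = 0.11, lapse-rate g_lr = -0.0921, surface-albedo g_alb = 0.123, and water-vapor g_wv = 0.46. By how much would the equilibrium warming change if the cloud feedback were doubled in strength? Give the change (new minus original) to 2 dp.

1.43 K

Original: g = 0.6009, ΔT = 1.5/(1−0.6009) = 3.7585 K.
With doubled cloud: g' = 0.7109, ΔT' = 1.5/(1−0.7109) = 5.1885 K.
Change = 5.1885 − 3.7585 = 1.43 K.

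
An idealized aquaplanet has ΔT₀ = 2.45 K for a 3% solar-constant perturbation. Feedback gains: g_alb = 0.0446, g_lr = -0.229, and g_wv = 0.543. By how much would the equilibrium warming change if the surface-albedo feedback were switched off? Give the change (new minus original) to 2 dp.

Original: g = 0.3586, ΔT = 2.45/(1−0.3586) = 3.8198 K.
Without surface-albedo: g' = 0.314, ΔT' = 2.45/(1−0.314) = 3.5714 K.
Change = 3.5714 − 3.8198 = -0.25 K.

-0.25 K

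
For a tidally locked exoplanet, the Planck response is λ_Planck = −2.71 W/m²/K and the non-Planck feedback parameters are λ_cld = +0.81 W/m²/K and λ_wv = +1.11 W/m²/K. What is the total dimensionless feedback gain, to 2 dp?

0.71

Convert to gains: g_cld = 0.81/2.71 = 0.2989; g_wv = 1.11/2.71 = 0.4096.
Total gain g = 0.7085.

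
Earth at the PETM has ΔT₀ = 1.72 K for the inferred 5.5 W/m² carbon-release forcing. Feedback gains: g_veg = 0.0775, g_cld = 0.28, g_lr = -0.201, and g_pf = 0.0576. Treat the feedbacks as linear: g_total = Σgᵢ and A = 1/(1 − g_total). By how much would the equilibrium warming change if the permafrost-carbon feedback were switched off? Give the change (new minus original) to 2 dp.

Original: g = 0.2141, ΔT = 1.72/(1−0.2141) = 2.1886 K.
Without permafrost-carbon: g' = 0.1565, ΔT' = 1.72/(1−0.1565) = 2.0391 K.
Change = 2.0391 − 2.1886 = -0.15 K.

-0.15 K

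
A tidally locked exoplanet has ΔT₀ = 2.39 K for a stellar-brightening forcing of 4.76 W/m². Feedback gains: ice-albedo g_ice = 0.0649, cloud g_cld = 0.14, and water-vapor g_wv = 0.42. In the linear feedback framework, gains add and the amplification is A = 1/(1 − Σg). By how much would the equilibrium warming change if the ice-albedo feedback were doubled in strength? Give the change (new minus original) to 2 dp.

1.33 K

Original: g = 0.6249, ΔT = 2.39/(1−0.6249) = 6.3716 K.
With doubled ice-albedo: g' = 0.6898, ΔT' = 2.39/(1−0.6898) = 7.7047 K.
Change = 7.7047 − 6.3716 = 1.33 K.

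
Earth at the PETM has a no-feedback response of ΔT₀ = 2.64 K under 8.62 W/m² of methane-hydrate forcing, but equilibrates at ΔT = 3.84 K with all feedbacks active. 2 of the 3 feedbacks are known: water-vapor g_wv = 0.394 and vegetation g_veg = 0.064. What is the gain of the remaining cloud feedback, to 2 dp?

Amplification A = ΔT/ΔT₀ = 3.84/2.64 = 1.455.
Total gain g = 1 − 1/A = 1 − 1/1.455 = 0.3127.
Known gains sum to 0.394 + 0.064 = 0.458.
g_cld = 0.3127 − 0.458 = -0.15.

-0.15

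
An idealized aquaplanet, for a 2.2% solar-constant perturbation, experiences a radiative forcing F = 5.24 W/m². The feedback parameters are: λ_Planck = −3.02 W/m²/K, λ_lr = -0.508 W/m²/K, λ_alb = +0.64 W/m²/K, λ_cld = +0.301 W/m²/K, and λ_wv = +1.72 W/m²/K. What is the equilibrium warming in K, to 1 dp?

Net feedback parameter λ = (−3.02) + (-0.508) + (+0.64) + (+0.301) + (+1.72) = -0.867 W/m²/K.
ΔT = −F/λ = −5.24/(-0.867) = 6.0 K.

6.0 K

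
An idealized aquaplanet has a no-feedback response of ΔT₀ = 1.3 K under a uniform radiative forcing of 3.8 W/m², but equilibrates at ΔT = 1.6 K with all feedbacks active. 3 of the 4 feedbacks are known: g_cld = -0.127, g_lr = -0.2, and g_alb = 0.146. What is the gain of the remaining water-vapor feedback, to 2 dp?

0.37

Amplification A = ΔT/ΔT₀ = 1.6/1.3 = 1.231.
Total gain g = 1 − 1/A = 1 − 1/1.231 = 0.1877.
Known gains sum to -0.127 − 0.2 + 0.146 = -0.181.
g_wv = 0.1877 + 0.181 = 0.37.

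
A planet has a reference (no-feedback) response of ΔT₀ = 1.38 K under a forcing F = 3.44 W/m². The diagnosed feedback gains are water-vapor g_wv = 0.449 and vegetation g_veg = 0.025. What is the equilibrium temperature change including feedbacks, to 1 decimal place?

2.6 K

Total gain g = 0.449 + 0.025 = 0.474.
Amplification A = 1/(1 − 0.474) = 1.901.
ΔT = 1.38 × 1.901 = 2.6 K.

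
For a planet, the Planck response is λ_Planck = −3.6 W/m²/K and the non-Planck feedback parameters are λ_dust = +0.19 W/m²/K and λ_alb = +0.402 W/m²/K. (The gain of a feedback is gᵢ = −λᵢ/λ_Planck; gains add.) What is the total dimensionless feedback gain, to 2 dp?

0.16

Convert to gains: g_dust = 0.19/3.6 = 0.05278; g_alb = 0.402/3.6 = 0.1117.
Total gain g = 0.16448.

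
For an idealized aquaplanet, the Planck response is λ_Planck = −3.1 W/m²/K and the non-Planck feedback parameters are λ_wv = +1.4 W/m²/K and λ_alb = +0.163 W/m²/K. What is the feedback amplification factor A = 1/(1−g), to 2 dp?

Convert to gains: g_wv = 1.4/3.1 = 0.4516; g_alb = 0.163/3.1 = 0.05258.
Total gain g = 0.50418.
A = 1/(1 − 0.50418) = 2.02.

2.02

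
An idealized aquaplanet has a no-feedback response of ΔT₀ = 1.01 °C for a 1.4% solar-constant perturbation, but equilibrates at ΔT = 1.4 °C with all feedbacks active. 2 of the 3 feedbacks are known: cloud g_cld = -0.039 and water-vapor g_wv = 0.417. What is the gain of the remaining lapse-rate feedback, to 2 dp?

Amplification A = ΔT/ΔT₀ = 1.4/1.01 = 1.386.
Total gain g = 1 − 1/A = 1 − 1/1.386 = 0.2785.
Known gains sum to -0.039 + 0.417 = 0.378.
g_lr = 0.2785 − 0.378 = -0.10.

-0.10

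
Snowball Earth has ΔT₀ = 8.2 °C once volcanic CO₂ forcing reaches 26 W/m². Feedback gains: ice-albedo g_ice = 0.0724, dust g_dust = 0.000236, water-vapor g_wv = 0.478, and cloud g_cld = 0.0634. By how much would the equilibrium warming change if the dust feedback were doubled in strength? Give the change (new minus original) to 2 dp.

Original: g = 0.614036, ΔT = 8.2/(1−0.614036) = 21.2455 °C.
With doubled dust: g' = 0.614272, ΔT' = 8.2/(1−0.614272) = 21.2585 °C.
Change = 21.2585 − 21.2455 = 0.01 °C.

0.01 °C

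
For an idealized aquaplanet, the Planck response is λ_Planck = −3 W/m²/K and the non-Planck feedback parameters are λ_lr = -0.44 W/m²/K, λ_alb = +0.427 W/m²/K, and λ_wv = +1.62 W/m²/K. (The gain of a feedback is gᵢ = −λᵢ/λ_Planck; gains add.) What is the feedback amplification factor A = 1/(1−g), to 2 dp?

Convert to gains: g_lr = -0.44/3 = -0.1467; g_alb = 0.427/3 = 0.1423; g_wv = 1.62/3 = 0.54.
Total gain g = 0.5356.
A = 1/(1 − 0.5356) = 2.15.

2.15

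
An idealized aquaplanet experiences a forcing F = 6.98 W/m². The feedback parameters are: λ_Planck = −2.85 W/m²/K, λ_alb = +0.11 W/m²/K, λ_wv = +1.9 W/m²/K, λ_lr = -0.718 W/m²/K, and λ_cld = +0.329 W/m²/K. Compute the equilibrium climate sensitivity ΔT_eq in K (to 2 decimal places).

Net feedback parameter λ = (−2.85) + (+0.11) + (+1.9) + (-0.718) + (+0.329) = -1.229 W/m²/K.
ΔT = −F/λ = −6.98/(-1.229) = 5.68 K.

5.68 K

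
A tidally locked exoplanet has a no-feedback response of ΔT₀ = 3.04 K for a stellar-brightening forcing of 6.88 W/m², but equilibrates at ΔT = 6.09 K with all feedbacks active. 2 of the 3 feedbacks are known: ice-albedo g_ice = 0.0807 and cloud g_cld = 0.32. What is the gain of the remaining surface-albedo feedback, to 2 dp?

0.10

Amplification A = ΔT/ΔT₀ = 6.09/3.04 = 2.003.
Total gain g = 1 − 1/A = 1 − 1/2.003 = 0.5007.
Known gains sum to 0.0807 + 0.32 = 0.4007.
g_alb = 0.5007 − 0.4007 = 0.10.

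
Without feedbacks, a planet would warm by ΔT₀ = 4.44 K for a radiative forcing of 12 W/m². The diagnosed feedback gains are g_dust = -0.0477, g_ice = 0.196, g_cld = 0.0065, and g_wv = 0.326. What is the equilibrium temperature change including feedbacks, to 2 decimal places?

Total gain g = -0.0477 + 0.196 + 0.0065 + 0.326 = 0.4808.
Amplification A = 1/(1 − 0.4808) = 1.926.
ΔT = 4.44 × 1.926 = 8.55 K.

8.55 K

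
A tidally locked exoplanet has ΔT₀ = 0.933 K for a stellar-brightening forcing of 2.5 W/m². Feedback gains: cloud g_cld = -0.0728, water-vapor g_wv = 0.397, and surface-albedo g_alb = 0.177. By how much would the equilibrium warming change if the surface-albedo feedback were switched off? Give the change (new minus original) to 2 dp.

-0.49 K

Original: g = 0.5012, ΔT = 0.933/(1−0.5012) = 1.8705 K.
Without surface-albedo: g' = 0.3242, ΔT' = 0.933/(1−0.3242) = 1.3806 K.
Change = 1.3806 − 1.8705 = -0.49 K.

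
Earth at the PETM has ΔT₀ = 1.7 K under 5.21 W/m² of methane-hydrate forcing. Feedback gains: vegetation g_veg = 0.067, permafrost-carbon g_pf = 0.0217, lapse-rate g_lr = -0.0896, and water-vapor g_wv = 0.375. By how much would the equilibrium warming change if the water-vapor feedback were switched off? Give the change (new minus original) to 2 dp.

-1.02 K

Original: g = 0.3741, ΔT = 1.7/(1−0.3741) = 2.7161 K.
Without water-vapor: g' = -0.0009, ΔT' = 1.7/(1+0.0009) = 1.6985 K.
Change = 1.6985 − 2.7161 = -1.02 K.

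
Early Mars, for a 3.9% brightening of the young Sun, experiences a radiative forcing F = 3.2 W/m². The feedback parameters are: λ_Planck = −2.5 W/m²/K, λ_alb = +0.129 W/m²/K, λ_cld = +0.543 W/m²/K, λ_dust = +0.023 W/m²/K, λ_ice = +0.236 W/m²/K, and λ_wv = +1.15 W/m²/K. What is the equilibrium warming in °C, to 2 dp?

Net feedback parameter λ = (−2.5) + (+0.129) + (+0.543) + (+0.023) + (+0.236) + (+1.15) = -0.419 W/m²/K.
ΔT = −F/λ = −3.2/(-0.419) = 7.64 °C.

7.64 °C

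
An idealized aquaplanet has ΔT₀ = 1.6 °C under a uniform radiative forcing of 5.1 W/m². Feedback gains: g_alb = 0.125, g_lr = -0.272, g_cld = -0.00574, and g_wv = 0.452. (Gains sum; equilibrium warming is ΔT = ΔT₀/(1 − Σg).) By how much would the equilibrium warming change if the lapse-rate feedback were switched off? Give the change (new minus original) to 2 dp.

Original: g = 0.29926, ΔT = 1.6/(1−0.29926) = 2.2833 °C.
Without lapse-rate: g' = 0.57126, ΔT' = 1.6/(1−0.57126) = 3.7319 °C.
Change = 3.7319 − 2.2833 = 1.45 °C.

1.45 °C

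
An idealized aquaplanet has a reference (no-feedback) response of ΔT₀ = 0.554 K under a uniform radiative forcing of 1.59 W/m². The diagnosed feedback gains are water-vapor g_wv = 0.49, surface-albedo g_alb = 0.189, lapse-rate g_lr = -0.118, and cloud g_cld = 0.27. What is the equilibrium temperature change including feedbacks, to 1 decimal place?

3.3 K

Total gain g = 0.49 + 0.189 − 0.118 + 0.27 = 0.831.
Amplification A = 1/(1 − 0.831) = 5.917.
ΔT = 0.554 × 5.917 = 3.3 K.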